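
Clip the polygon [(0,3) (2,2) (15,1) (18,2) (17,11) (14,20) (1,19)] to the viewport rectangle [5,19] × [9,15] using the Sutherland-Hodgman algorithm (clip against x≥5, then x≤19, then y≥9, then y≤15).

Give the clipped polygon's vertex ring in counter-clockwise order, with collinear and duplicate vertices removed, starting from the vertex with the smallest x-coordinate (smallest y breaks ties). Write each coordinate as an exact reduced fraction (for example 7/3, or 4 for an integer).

1. After x ≥ 5: [(5,23/13) (15,1) (18,2) (17,11) (14,20) (5,251/13)]
2. After x ≤ 19: [(5,23/13) (15,1) (18,2) (17,11) (14,20) (5,251/13)]
3. After y ≥ 9: [(5,9) (155/9,9) (17,11) (14,20) (5,251/13)]
4. After y ≤ 15: [(5,15) (5,9) (155/9,9) (17,11) (47/3,15)]
5. Canonical ring: [(5,9) (155/9,9) (17,11) (47/3,15) (5,15)]

Clipped polygon: [(5,9) (155/9,9) (17,11) (47/3,15) (5,15)]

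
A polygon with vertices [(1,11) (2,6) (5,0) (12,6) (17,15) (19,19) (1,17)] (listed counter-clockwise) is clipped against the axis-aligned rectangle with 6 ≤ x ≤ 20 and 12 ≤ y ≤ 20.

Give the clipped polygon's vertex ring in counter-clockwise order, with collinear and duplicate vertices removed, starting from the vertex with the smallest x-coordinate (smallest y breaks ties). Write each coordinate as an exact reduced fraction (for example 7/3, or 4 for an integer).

1. After x ≥ 6: [(6,6/7) (12,6) (17,15) (19,19) (6,158/9)]
2. After x ≤ 20: [(6,6/7) (12,6) (17,15) (19,19) (6,158/9)]
3. After y ≥ 12: [(6,12) (46/3,12) (17,15) (19,19) (6,158/9)]
4. After y ≤ 20: [(6,12) (46/3,12) (17,15) (19,19) (6,158/9)]
5. Canonical ring: [(6,12) (46/3,12) (17,15) (19,19) (6,158/9)]

Clipped polygon: [(6,12) (46/3,12) (17,15) (19,19) (6,158/9)]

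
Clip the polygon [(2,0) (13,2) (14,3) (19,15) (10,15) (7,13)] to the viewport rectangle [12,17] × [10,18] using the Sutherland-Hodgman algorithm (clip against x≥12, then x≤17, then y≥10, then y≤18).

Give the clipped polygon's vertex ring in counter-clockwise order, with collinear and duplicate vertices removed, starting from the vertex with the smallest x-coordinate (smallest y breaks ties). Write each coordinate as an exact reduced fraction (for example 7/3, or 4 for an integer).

1. After x ≥ 12: [(12,20/11) (13,2) (14,3) (19,15) (12,15)]
2. After x ≤ 17: [(12,20/11) (13,2) (14,3) (17,51/5) (17,15) (12,15)]
3. After y ≥ 10: [(12,10) (203/12,10) (17,51/5) (17,15) (12,15)]
4. After y ≤ 18: [(12,10) (203/12,10) (17,51/5) (17,15) (12,15)]
5. Canonical ring: [(12,10) (203/12,10) (17,51/5) (17,15) (12,15)]

Clipped polygon: [(12,10) (203/12,10) (17,51/5) (17,15) (12,15)]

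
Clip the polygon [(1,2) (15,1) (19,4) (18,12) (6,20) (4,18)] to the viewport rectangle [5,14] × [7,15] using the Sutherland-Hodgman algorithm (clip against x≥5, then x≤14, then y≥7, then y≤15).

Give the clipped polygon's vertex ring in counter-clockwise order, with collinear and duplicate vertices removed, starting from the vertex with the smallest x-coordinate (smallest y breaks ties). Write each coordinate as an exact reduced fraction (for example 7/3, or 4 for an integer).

1. After x ≥ 5: [(5,12/7) (15,1) (19,4) (18,12) (6,20) (5,19)]
2. After x ≤ 14: [(5,12/7) (14,15/14) (14,44/3) (6,20) (5,19)]
3. After y ≥ 7: [(5,7) (14,7) (14,44/3) (6,20) (5,19)]
4. After y ≤ 15: [(5,15) (5,7) (14,7) (14,44/3) (27/2,15)]
5. Canonical ring: [(5,7) (14,7) (14,44/3) (27/2,15) (5,15)]

Clipped polygon: [(5,7) (14,7) (14,44/3) (27/2,15) (5,15)]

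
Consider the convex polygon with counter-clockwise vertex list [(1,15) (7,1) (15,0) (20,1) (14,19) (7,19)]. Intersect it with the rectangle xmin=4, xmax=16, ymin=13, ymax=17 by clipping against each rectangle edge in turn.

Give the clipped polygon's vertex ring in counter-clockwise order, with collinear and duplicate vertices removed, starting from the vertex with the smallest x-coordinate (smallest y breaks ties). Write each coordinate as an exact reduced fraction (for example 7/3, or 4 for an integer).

1. After x ≥ 4: [(4,17) (4,8) (7,1) (15,0) (20,1) (14,19) (7,19)]
2. After x ≤ 16: [(4,17) (4,8) (7,1) (15,0) (16,1/5) (16,13) (14,19) (7,19)]
3. After y ≥ 13: [(4,17) (4,13) (16,13) (16,13) (14,19) (7,19)]
4. After y ≤ 17: [(4,17) (4,17) (4,13) (16,13) (16,13) (44/3,17)]
5. Canonical ring: [(4,13) (16,13) (44/3,17) (4,17)]

Clipped polygon: [(4,13) (16,13) (44/3,17) (4,17)]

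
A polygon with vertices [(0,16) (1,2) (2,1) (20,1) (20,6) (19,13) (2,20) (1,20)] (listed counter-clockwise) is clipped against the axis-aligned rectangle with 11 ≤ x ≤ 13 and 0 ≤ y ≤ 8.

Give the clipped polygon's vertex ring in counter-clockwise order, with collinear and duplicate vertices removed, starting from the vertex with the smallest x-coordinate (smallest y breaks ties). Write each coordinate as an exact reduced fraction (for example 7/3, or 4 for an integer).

Clipped polygon: [(11,1) (13,1) (13,8) (11,8)]

1. After x ≥ 11: [(11,1) (20,1) (20,6) (19,13) (11,277/17)]
2. After x ≤ 13: [(11,1) (13,1) (13,263/17) (11,277/17)]
3. After y ≥ 0: [(11,1) (13,1) (13,263/17) (11,277/17)]
4. After y ≤ 8: [(11,8) (11,1) (13,1) (13,8)]
5. Canonical ring: [(11,1) (13,1) (13,8) (11,8)]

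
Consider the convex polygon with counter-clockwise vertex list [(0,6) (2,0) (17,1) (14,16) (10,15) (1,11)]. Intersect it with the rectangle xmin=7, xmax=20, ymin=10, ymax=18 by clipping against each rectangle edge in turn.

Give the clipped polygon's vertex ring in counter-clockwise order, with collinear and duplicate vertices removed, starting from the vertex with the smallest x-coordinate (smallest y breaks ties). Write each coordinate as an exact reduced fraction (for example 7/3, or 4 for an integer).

Clipped polygon: [(7,10) (76/5,10) (14,16) (10,15) (7,41/3)]

1. After x ≥ 7: [(7,1/3) (17,1) (14,16) (10,15) (7,41/3)]
2. After x ≤ 20: [(7,1/3) (17,1) (14,16) (10,15) (7,41/3)]
3. After y ≥ 10: [(7,10) (76/5,10) (14,16) (10,15) (7,41/3)]
4. After y ≤ 18: [(7,10) (76/5,10) (14,16) (10,15) (7,41/3)]
5. Canonical ring: [(7,10) (76/5,10) (14,16) (10,15) (7,41/3)]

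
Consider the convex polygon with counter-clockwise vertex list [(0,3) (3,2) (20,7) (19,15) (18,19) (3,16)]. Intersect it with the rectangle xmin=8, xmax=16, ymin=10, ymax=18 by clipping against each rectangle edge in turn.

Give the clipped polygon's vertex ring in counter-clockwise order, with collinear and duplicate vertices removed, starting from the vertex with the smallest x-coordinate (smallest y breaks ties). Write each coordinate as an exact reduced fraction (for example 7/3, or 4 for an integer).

1. After x ≥ 8: [(8,59/17) (20,7) (19,15) (18,19) (8,17)]
2. After x ≤ 16: [(8,59/17) (16,99/17) (16,93/5) (8,17)]
3. After y ≥ 10: [(8,10) (16,10) (16,93/5) (8,17)]
4. After y ≤ 18: [(8,10) (16,10) (16,18) (13,18) (8,17)]
5. Canonical ring: [(8,10) (16,10) (16,18) (13,18) (8,17)]

Clipped polygon: [(8,10) (16,10) (16,18) (13,18) (8,17)]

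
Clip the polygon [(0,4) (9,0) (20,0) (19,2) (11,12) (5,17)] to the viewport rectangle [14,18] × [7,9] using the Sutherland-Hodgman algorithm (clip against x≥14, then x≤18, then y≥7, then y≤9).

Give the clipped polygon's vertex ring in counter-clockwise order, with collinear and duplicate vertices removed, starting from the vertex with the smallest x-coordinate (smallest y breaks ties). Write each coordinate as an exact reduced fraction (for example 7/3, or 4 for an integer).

Clipped polygon: [(14,7) (15,7) (14,33/4)]

1. After x ≥ 14: [(14,0) (20,0) (19,2) (14,33/4)]
2. After x ≤ 18: [(14,0) (18,0) (18,13/4) (14,33/4)]
3. After y ≥ 7: [(14,7) (15,7) (14,33/4)]
4. After y ≤ 9: [(14,7) (15,7) (14,33/4)]
5. Canonical ring: [(14,7) (15,7) (14,33/4)]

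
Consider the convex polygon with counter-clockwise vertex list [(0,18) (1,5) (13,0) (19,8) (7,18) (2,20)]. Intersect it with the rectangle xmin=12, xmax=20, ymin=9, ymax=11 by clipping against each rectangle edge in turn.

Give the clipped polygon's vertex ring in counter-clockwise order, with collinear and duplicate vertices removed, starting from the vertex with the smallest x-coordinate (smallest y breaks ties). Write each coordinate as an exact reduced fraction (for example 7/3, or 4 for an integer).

1. After x ≥ 12: [(12,5/12) (13,0) (19,8) (12,83/6)]
2. After x ≤ 20: [(12,5/12) (13,0) (19,8) (12,83/6)]
3. After y ≥ 9: [(12,9) (89/5,9) (12,83/6)]
4. After y ≤ 11: [(12,11) (12,9) (89/5,9) (77/5,11)]
5. Canonical ring: [(12,9) (89/5,9) (77/5,11) (12,11)]

Clipped polygon: [(12,9) (89/5,9) (77/5,11) (12,11)]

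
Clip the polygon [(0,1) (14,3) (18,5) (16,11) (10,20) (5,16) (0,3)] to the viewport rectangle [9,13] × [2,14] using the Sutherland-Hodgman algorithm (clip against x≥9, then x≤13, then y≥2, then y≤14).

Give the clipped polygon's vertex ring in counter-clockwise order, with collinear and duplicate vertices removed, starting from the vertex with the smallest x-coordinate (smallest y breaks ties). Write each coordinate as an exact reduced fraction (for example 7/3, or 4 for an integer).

Clipped polygon: [(9,16/7) (13,20/7) (13,14) (9,14)]

1. After x ≥ 9: [(9,16/7) (14,3) (18,5) (16,11) (10,20) (9,96/5)]
2. After x ≤ 13: [(9,16/7) (13,20/7) (13,31/2) (10,20) (9,96/5)]
3. After y ≥ 2: [(9,16/7) (13,20/7) (13,31/2) (10,20) (9,96/5)]
4. After y ≤ 14: [(9,14) (9,16/7) (13,20/7) (13,14)]
5. Canonical ring: [(9,16/7) (13,20/7) (13,14) (9,14)]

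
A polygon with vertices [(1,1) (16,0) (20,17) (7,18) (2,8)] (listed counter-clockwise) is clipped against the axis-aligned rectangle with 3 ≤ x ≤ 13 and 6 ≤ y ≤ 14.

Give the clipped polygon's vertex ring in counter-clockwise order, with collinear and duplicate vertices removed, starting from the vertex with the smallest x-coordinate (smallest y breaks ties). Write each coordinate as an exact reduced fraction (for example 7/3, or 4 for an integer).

1. After x ≥ 3: [(3,13/15) (16,0) (20,17) (7,18) (3,10)]
2. After x ≤ 13: [(3,13/15) (13,1/5) (13,228/13) (7,18) (3,10)]
3. After y ≥ 6: [(3,6) (13,6) (13,228/13) (7,18) (3,10)]
4. After y ≤ 14: [(3,6) (13,6) (13,14) (5,14) (3,10)]
5. Canonical ring: [(3,6) (13,6) (13,14) (5,14) (3,10)]

Clipped polygon: [(3,6) (13,6) (13,14) (5,14) (3,10)]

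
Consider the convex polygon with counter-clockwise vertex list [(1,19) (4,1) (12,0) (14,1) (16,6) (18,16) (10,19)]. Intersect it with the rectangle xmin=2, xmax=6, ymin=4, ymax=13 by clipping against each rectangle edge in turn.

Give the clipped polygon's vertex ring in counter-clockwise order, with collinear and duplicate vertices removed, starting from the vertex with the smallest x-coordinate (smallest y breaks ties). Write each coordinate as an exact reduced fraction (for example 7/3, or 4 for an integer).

1. After x ≥ 2: [(2,19) (2,13) (4,1) (12,0) (14,1) (16,6) (18,16) (10,19)]
2. After x ≤ 6: [(6,19) (2,19) (2,13) (4,1) (6,3/4)]
3. After y ≥ 4: [(6,4) (6,19) (2,19) (2,13) (7/2,4)]
4. After y ≤ 13: [(6,4) (6,13) (2,13) (2,13) (7/2,4)]
5. Canonical ring: [(2,13) (7/2,4) (6,4) (6,13)]

Clipped polygon: [(2,13) (7/2,4) (6,4) (6,13)]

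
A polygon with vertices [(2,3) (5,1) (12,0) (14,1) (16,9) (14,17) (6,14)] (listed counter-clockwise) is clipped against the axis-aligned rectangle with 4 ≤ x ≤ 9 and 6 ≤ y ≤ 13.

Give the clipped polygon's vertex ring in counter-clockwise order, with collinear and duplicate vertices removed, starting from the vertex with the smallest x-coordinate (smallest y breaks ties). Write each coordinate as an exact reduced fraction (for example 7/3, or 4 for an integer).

Clipped polygon: [(4,6) (9,6) (9,13) (62/11,13) (4,17/2)]

1. After x ≥ 4: [(4,17/2) (4,5/3) (5,1) (12,0) (14,1) (16,9) (14,17) (6,14)]
2. After x ≤ 9: [(4,17/2) (4,5/3) (5,1) (9,3/7) (9,121/8) (6,14)]
3. After y ≥ 6: [(4,17/2) (4,6) (9,6) (9,121/8) (6,14)]
4. After y ≤ 13: [(62/11,13) (4,17/2) (4,6) (9,6) (9,13)]
5. Canonical ring: [(4,6) (9,6) (9,13) (62/11,13) (4,17/2)]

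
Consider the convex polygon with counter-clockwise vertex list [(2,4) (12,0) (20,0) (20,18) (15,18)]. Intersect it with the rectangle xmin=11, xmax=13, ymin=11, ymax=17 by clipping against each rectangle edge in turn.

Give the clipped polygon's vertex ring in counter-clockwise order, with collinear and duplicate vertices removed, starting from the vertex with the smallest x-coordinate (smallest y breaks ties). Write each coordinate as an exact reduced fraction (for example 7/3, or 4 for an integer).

1. After x ≥ 11: [(11,178/13) (11,2/5) (12,0) (20,0) (20,18) (15,18)]
2. After x ≤ 13: [(13,206/13) (11,178/13) (11,2/5) (12,0) (13,0)]
3. After y ≥ 11: [(13,11) (13,206/13) (11,178/13) (11,11)]
4. After y ≤ 17: [(13,11) (13,206/13) (11,178/13) (11,11)]
5. Canonical ring: [(11,11) (13,11) (13,206/13) (11,178/13)]

Clipped polygon: [(11,11) (13,11) (13,206/13) (11,178/13)]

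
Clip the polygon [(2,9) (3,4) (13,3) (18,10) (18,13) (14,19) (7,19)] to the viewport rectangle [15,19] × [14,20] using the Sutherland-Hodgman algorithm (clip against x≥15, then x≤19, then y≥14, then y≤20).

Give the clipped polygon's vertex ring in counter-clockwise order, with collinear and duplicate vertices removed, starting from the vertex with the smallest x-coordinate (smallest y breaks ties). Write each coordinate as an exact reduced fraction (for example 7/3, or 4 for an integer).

Clipped polygon: [(15,14) (52/3,14) (15,35/2)]

1. After x ≥ 15: [(15,29/5) (18,10) (18,13) (15,35/2)]
2. After x ≤ 19: [(15,29/5) (18,10) (18,13) (15,35/2)]
3. After y ≥ 14: [(15,14) (52/3,14) (15,35/2)]
4. After y ≤ 20: [(15,14) (52/3,14) (15,35/2)]
5. Canonical ring: [(15,14) (52/3,14) (15,35/2)]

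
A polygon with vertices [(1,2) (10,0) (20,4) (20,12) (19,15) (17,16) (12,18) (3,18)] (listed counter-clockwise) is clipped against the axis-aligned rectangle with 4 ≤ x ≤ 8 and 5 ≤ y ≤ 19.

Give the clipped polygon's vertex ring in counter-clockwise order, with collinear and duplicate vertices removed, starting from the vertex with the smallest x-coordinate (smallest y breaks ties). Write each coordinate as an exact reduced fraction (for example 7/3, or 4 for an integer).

1. After x ≥ 4: [(4,4/3) (10,0) (20,4) (20,12) (19,15) (17,16) (12,18) (4,18)]
2. After x ≤ 8: [(4,4/3) (8,4/9) (8,18) (4,18)]
3. After y ≥ 5: [(4,5) (8,5) (8,18) (4,18)]
4. After y ≤ 19: [(4,5) (8,5) (8,18) (4,18)]
5. Canonical ring: [(4,5) (8,5) (8,18) (4,18)]

Clipped polygon: [(4,5) (8,5) (8,18) (4,18)]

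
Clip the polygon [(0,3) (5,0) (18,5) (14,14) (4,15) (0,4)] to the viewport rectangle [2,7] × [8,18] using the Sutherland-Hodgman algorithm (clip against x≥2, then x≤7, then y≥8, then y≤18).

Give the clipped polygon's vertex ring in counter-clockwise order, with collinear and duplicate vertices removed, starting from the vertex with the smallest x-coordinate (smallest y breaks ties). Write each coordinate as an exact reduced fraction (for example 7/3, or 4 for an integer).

1. After x ≥ 2: [(2,9/5) (5,0) (18,5) (14,14) (4,15) (2,19/2)]
2. After x ≤ 7: [(2,9/5) (5,0) (7,10/13) (7,147/10) (4,15) (2,19/2)]
3. After y ≥ 8: [(2,8) (7,8) (7,147/10) (4,15) (2,19/2)]
4. After y ≤ 18: [(2,8) (7,8) (7,147/10) (4,15) (2,19/2)]
5. Canonical ring: [(2,8) (7,8) (7,147/10) (4,15) (2,19/2)]

Clipped polygon: [(2,8) (7,8) (7,147/10) (4,15) (2,19/2)]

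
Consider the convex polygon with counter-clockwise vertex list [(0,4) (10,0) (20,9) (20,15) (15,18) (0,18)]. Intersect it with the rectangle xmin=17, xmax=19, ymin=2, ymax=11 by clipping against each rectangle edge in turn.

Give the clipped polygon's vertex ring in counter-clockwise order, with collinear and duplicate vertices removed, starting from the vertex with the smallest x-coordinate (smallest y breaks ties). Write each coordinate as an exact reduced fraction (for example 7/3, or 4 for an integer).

1. After x ≥ 17: [(17,63/10) (20,9) (20,15) (17,84/5)]
2. After x ≤ 19: [(17,63/10) (19,81/10) (19,78/5) (17,84/5)]
3. After y ≥ 2: [(17,63/10) (19,81/10) (19,78/5) (17,84/5)]
4. After y ≤ 11: [(17,11) (17,63/10) (19,81/10) (19,11)]
5. Canonical ring: [(17,63/10) (19,81/10) (19,11) (17,11)]

Clipped polygon: [(17,63/10) (19,81/10) (19,11) (17,11)]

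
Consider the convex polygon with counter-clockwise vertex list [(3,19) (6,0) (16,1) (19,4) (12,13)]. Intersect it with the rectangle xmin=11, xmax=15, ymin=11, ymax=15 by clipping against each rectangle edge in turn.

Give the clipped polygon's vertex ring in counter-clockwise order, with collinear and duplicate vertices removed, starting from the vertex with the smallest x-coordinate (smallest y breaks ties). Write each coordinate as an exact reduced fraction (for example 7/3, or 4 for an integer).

Clipped polygon: [(11,11) (122/9,11) (12,13) (11,41/3)]

1. After x ≥ 11: [(11,41/3) (11,1/2) (16,1) (19,4) (12,13)]
2. After x ≤ 15: [(11,41/3) (11,1/2) (15,9/10) (15,64/7) (12,13)]
3. After y ≥ 11: [(11,41/3) (11,11) (122/9,11) (12,13)]
4. After y ≤ 15: [(11,41/3) (11,11) (122/9,11) (12,13)]
5. Canonical ring: [(11,11) (122/9,11) (12,13) (11,41/3)]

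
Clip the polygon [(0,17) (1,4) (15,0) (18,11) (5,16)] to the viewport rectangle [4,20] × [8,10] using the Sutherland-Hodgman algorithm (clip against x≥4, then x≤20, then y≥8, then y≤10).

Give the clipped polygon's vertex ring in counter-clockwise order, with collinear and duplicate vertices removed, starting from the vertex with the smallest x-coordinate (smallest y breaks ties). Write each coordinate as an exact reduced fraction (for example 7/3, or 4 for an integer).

Clipped polygon: [(4,8) (189/11,8) (195/11,10) (4,10)]

1. After x ≥ 4: [(4,81/5) (4,22/7) (15,0) (18,11) (5,16)]
2. After x ≤ 20: [(4,81/5) (4,22/7) (15,0) (18,11) (5,16)]
3. After y ≥ 8: [(4,81/5) (4,8) (189/11,8) (18,11) (5,16)]
4. After y ≤ 10: [(4,10) (4,8) (189/11,8) (195/11,10)]
5. Canonical ring: [(4,8) (189/11,8) (195/11,10) (4,10)]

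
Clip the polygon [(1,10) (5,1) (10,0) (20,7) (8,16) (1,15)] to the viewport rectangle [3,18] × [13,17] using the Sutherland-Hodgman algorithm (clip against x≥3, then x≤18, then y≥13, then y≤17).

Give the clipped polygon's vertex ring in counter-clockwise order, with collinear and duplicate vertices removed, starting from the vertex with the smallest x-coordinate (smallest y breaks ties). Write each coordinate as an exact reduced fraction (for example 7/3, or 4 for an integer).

1. After x ≥ 3: [(3,11/2) (5,1) (10,0) (20,7) (8,16) (3,107/7)]
2. After x ≤ 18: [(3,11/2) (5,1) (10,0) (18,28/5) (18,17/2) (8,16) (3,107/7)]
3. After y ≥ 13: [(3,13) (12,13) (8,16) (3,107/7)]
4. After y ≤ 17: [(3,13) (12,13) (8,16) (3,107/7)]
5. Canonical ring: [(3,13) (12,13) (8,16) (3,107/7)]

Clipped polygon: [(3,13) (12,13) (8,16) (3,107/7)]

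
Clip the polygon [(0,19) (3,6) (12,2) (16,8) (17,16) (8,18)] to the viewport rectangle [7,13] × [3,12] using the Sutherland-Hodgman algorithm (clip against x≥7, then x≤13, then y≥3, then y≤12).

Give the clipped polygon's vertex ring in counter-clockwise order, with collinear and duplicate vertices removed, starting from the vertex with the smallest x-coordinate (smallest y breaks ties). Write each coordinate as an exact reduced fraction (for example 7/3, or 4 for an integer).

1. After x ≥ 7: [(7,145/8) (7,38/9) (12,2) (16,8) (17,16) (8,18)]
2. After x ≤ 13: [(7,145/8) (7,38/9) (12,2) (13,7/2) (13,152/9) (8,18)]
3. After y ≥ 3: [(7,145/8) (7,38/9) (39/4,3) (38/3,3) (13,7/2) (13,152/9) (8,18)]
4. After y ≤ 12: [(7,12) (7,38/9) (39/4,3) (38/3,3) (13,7/2) (13,12)]
5. Canonical ring: [(7,38/9) (39/4,3) (38/3,3) (13,7/2) (13,12) (7,12)]

Clipped polygon: [(7,38/9) (39/4,3) (38/3,3) (13,7/2) (13,12) (7,12)]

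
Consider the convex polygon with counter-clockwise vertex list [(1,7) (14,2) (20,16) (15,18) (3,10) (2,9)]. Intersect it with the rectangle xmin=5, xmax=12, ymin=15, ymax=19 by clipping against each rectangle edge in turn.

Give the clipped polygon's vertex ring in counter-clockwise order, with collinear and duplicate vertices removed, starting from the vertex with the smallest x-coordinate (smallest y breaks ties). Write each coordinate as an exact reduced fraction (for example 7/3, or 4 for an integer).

1. After x ≥ 5: [(5,71/13) (14,2) (20,16) (15,18) (5,34/3)]
2. After x ≤ 12: [(5,71/13) (12,36/13) (12,16) (5,34/3)]
3. After y ≥ 15: [(12,15) (12,16) (21/2,15)]
4. After y ≤ 19: [(12,15) (12,16) (21/2,15)]
5. Canonical ring: [(21/2,15) (12,15) (12,16)]

Clipped polygon: [(21/2,15) (12,15) (12,16)]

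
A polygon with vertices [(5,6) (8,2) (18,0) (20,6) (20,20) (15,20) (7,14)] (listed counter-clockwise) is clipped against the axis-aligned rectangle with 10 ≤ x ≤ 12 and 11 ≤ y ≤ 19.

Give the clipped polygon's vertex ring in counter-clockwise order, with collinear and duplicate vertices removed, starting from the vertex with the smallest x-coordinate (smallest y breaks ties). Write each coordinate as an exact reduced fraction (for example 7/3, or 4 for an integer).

Clipped polygon: [(10,11) (12,11) (12,71/4) (10,65/4)]

1. After x ≥ 10: [(10,8/5) (18,0) (20,6) (20,20) (15,20) (10,65/4)]
2. After x ≤ 12: [(10,8/5) (12,6/5) (12,71/4) (10,65/4)]
3. After y ≥ 11: [(10,11) (12,11) (12,71/4) (10,65/4)]
4. After y ≤ 19: [(10,11) (12,11) (12,71/4) (10,65/4)]
5. Canonical ring: [(10,11) (12,11) (12,71/4) (10,65/4)]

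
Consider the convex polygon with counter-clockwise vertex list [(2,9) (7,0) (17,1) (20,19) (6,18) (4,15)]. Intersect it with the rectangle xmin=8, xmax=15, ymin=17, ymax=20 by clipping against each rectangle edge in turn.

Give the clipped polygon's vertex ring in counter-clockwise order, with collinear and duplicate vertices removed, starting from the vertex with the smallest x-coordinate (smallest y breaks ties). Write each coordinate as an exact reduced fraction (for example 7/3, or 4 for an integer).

Clipped polygon: [(8,17) (15,17) (15,261/14) (8,127/7)]

1. After x ≥ 8: [(8,1/10) (17,1) (20,19) (8,127/7)]
2. After x ≤ 15: [(8,1/10) (15,4/5) (15,261/14) (8,127/7)]
3. After y ≥ 17: [(8,17) (15,17) (15,261/14) (8,127/7)]
4. After y ≤ 20: [(8,17) (15,17) (15,261/14) (8,127/7)]
5. Canonical ring: [(8,17) (15,17) (15,261/14) (8,127/7)]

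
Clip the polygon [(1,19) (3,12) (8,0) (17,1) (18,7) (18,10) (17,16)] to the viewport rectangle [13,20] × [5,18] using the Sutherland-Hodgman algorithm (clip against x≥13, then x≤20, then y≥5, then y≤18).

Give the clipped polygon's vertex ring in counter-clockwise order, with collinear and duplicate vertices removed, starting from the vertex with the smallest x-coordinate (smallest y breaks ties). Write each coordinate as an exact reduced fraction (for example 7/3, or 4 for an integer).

1. After x ≥ 13: [(13,67/4) (13,5/9) (17,1) (18,7) (18,10) (17,16)]
2. After x ≤ 20: [(13,67/4) (13,5/9) (17,1) (18,7) (18,10) (17,16)]
3. After y ≥ 5: [(13,67/4) (13,5) (53/3,5) (18,7) (18,10) (17,16)]
4. After y ≤ 18: [(13,67/4) (13,5) (53/3,5) (18,7) (18,10) (17,16)]
5. Canonical ring: [(13,5) (53/3,5) (18,7) (18,10) (17,16) (13,67/4)]

Clipped polygon: [(13,5) (53/3,5) (18,7) (18,10) (17,16) (13,67/4)]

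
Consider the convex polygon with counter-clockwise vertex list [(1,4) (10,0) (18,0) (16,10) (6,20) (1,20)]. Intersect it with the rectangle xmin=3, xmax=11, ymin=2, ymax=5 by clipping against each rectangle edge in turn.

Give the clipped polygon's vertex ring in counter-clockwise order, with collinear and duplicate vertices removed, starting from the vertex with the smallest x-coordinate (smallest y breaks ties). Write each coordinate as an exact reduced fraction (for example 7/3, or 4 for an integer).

Clipped polygon: [(3,28/9) (11/2,2) (11,2) (11,5) (3,5)]

1. After x ≥ 3: [(3,28/9) (10,0) (18,0) (16,10) (6,20) (3,20)]
2. After x ≤ 11: [(3,28/9) (10,0) (11,0) (11,15) (6,20) (3,20)]
3. After y ≥ 2: [(3,28/9) (11/2,2) (11,2) (11,15) (6,20) (3,20)]
4. After y ≤ 5: [(3,5) (3,28/9) (11/2,2) (11,2) (11,5)]
5. Canonical ring: [(3,28/9) (11/2,2) (11,2) (11,5) (3,5)]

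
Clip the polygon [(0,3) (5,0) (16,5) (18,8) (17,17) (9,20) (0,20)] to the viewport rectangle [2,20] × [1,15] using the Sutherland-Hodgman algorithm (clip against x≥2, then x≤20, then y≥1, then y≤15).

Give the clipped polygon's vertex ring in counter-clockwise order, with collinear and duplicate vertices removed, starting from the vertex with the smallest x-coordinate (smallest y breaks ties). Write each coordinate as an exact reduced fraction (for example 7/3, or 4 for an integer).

1. After x ≥ 2: [(2,9/5) (5,0) (16,5) (18,8) (17,17) (9,20) (2,20)]
2. After x ≤ 20: [(2,9/5) (5,0) (16,5) (18,8) (17,17) (9,20) (2,20)]
3. After y ≥ 1: [(2,9/5) (10/3,1) (36/5,1) (16,5) (18,8) (17,17) (9,20) (2,20)]
4. After y ≤ 15: [(2,15) (2,9/5) (10/3,1) (36/5,1) (16,5) (18,8) (155/9,15)]
5. Canonical ring: [(2,9/5) (10/3,1) (36/5,1) (16,5) (18,8) (155/9,15) (2,15)]

Clipped polygon: [(2,9/5) (10/3,1) (36/5,1) (16,5) (18,8) (155/9,15) (2,15)]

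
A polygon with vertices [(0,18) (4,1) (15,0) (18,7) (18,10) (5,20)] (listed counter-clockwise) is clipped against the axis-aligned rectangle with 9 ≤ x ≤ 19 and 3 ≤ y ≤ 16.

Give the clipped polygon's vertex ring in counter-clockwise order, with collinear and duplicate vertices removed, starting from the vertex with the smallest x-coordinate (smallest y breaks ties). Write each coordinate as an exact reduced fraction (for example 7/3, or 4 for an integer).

Clipped polygon: [(9,3) (114/7,3) (18,7) (18,10) (51/5,16) (9,16)]

1. After x ≥ 9: [(9,6/11) (15,0) (18,7) (18,10) (9,220/13)]
2. After x ≤ 19: [(9,6/11) (15,0) (18,7) (18,10) (9,220/13)]
3. After y ≥ 3: [(9,3) (114/7,3) (18,7) (18,10) (9,220/13)]
4. After y ≤ 16: [(9,16) (9,3) (114/7,3) (18,7) (18,10) (51/5,16)]
5. Canonical ring: [(9,3) (114/7,3) (18,7) (18,10) (51/5,16) (9,16)]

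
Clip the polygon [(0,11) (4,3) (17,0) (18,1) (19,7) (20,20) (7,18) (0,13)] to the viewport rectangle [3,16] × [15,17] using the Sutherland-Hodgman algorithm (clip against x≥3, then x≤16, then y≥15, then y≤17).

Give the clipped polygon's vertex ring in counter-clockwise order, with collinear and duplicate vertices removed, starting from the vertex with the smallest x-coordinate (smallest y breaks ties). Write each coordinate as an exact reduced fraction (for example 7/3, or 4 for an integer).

1. After x ≥ 3: [(3,5) (4,3) (17,0) (18,1) (19,7) (20,20) (7,18) (3,106/7)]
2. After x ≤ 16: [(3,5) (4,3) (16,3/13) (16,252/13) (7,18) (3,106/7)]
3. After y ≥ 15: [(3,15) (16,15) (16,252/13) (7,18) (3,106/7)]
4. After y ≤ 17: [(3,15) (16,15) (16,17) (28/5,17) (3,106/7)]
5. Canonical ring: [(3,15) (16,15) (16,17) (28/5,17) (3,106/7)]

Clipped polygon: [(3,15) (16,15) (16,17) (28/5,17) (3,106/7)]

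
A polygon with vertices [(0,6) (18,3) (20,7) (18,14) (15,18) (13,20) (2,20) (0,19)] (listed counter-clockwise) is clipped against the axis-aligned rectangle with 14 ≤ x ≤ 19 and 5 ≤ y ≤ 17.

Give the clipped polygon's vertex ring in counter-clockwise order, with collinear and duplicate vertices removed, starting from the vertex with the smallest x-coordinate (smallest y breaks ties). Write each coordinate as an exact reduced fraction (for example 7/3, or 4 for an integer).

1. After x ≥ 14: [(14,11/3) (18,3) (20,7) (18,14) (15,18) (14,19)]
2. After x ≤ 19: [(14,11/3) (18,3) (19,5) (19,21/2) (18,14) (15,18) (14,19)]
3. After y ≥ 5: [(14,5) (19,5) (19,5) (19,21/2) (18,14) (15,18) (14,19)]
4. After y ≤ 17: [(14,17) (14,5) (19,5) (19,5) (19,21/2) (18,14) (63/4,17)]
5. Canonical ring: [(14,5) (19,5) (19,21/2) (18,14) (63/4,17) (14,17)]

Clipped polygon: [(14,5) (19,5) (19,21/2) (18,14) (63/4,17) (14,17)]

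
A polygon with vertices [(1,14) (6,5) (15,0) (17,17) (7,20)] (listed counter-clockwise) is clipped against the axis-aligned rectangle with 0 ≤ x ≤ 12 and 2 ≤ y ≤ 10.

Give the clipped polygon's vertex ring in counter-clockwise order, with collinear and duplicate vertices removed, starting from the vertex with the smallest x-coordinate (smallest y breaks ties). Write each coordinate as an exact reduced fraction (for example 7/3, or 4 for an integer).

Clipped polygon: [(29/9,10) (6,5) (57/5,2) (12,2) (12,10)]

1. After x ≥ 0: [(1,14) (6,5) (15,0) (17,17) (7,20)]
2. After x ≤ 12: [(1,14) (6,5) (12,5/3) (12,37/2) (7,20)]
3. After y ≥ 2: [(1,14) (6,5) (57/5,2) (12,2) (12,37/2) (7,20)]
4. After y ≤ 10: [(29/9,10) (6,5) (57/5,2) (12,2) (12,10)]
5. Canonical ring: [(29/9,10) (6,5) (57/5,2) (12,2) (12,10)]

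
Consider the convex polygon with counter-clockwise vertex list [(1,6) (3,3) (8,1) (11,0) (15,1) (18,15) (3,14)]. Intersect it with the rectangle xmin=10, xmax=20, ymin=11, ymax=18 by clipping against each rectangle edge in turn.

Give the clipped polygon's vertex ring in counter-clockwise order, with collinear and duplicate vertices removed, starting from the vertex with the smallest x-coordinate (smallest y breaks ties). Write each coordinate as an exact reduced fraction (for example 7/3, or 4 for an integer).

Clipped polygon: [(10,11) (120/7,11) (18,15) (10,217/15)]

1. After x ≥ 10: [(10,1/3) (11,0) (15,1) (18,15) (10,217/15)]
2. After x ≤ 20: [(10,1/3) (11,0) (15,1) (18,15) (10,217/15)]
3. After y ≥ 11: [(10,11) (120/7,11) (18,15) (10,217/15)]
4. After y ≤ 18: [(10,11) (120/7,11) (18,15) (10,217/15)]
5. Canonical ring: [(10,11) (120/7,11) (18,15) (10,217/15)]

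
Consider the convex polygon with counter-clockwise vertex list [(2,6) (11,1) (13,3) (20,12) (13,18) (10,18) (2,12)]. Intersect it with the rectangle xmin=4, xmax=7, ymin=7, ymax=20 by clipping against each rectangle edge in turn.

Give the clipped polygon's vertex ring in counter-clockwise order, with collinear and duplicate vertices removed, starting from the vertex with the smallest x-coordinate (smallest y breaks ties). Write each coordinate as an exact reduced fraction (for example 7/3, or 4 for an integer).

1. After x ≥ 4: [(4,44/9) (11,1) (13,3) (20,12) (13,18) (10,18) (4,27/2)]
2. After x ≤ 7: [(4,44/9) (7,29/9) (7,63/4) (4,27/2)]
3. After y ≥ 7: [(4,7) (7,7) (7,63/4) (4,27/2)]
4. After y ≤ 20: [(4,7) (7,7) (7,63/4) (4,27/2)]
5. Canonical ring: [(4,7) (7,7) (7,63/4) (4,27/2)]

Clipped polygon: [(4,7) (7,7) (7,63/4) (4,27/2)]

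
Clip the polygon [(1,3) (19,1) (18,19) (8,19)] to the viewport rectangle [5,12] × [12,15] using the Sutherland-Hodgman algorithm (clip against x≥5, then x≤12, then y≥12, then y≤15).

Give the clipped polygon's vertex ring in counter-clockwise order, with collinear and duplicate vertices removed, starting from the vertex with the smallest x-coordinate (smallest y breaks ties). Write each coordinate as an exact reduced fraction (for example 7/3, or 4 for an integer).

1. After x ≥ 5: [(5,85/7) (5,23/9) (19,1) (18,19) (8,19)]
2. After x ≤ 12: [(5,85/7) (5,23/9) (12,16/9) (12,19) (8,19)]
3. After y ≥ 12: [(5,85/7) (5,12) (12,12) (12,19) (8,19)]
4. After y ≤ 15: [(25/4,15) (5,85/7) (5,12) (12,12) (12,15)]
5. Canonical ring: [(5,12) (12,12) (12,15) (25/4,15) (5,85/7)]

Clipped polygon: [(5,12) (12,12) (12,15) (25/4,15) (5,85/7)]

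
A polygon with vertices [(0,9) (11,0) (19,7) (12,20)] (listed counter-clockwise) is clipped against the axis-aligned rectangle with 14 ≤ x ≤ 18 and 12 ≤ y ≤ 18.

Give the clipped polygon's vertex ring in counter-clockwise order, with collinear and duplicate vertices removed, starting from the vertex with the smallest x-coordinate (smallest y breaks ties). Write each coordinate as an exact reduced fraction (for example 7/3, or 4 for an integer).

Clipped polygon: [(14,12) (212/13,12) (14,114/7)]

1. After x ≥ 14: [(14,21/8) (19,7) (14,114/7)]
2. After x ≤ 18: [(14,21/8) (18,49/8) (18,62/7) (14,114/7)]
3. After y ≥ 12: [(14,12) (212/13,12) (14,114/7)]
4. After y ≤ 18: [(14,12) (212/13,12) (14,114/7)]
5. Canonical ring: [(14,12) (212/13,12) (14,114/7)]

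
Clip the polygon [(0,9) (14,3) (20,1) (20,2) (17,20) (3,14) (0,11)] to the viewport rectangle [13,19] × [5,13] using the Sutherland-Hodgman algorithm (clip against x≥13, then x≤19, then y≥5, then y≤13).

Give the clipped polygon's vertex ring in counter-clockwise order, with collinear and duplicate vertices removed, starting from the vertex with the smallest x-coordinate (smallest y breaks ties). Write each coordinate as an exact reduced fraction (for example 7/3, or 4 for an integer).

1. After x ≥ 13: [(13,24/7) (14,3) (20,1) (20,2) (17,20) (13,128/7)]
2. After x ≤ 19: [(13,24/7) (14,3) (19,4/3) (19,8) (17,20) (13,128/7)]
3. After y ≥ 5: [(13,5) (19,5) (19,8) (17,20) (13,128/7)]
4. After y ≤ 13: [(13,13) (13,5) (19,5) (19,8) (109/6,13)]
5. Canonical ring: [(13,5) (19,5) (19,8) (109/6,13) (13,13)]

Clipped polygon: [(13,5) (19,5) (19,8) (109/6,13) (13,13)]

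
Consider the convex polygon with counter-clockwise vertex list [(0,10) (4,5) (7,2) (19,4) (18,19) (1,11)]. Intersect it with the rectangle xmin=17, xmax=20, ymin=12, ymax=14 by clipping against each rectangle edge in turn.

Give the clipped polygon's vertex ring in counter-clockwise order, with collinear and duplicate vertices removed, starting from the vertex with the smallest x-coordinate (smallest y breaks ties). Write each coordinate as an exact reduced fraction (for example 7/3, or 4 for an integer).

1. After x ≥ 17: [(17,11/3) (19,4) (18,19) (17,315/17)]
2. After x ≤ 20: [(17,11/3) (19,4) (18,19) (17,315/17)]
3. After y ≥ 12: [(17,12) (277/15,12) (18,19) (17,315/17)]
4. After y ≤ 14: [(17,14) (17,12) (277/15,12) (55/3,14)]
5. Canonical ring: [(17,12) (277/15,12) (55/3,14) (17,14)]

Clipped polygon: [(17,12) (277/15,12) (55/3,14) (17,14)]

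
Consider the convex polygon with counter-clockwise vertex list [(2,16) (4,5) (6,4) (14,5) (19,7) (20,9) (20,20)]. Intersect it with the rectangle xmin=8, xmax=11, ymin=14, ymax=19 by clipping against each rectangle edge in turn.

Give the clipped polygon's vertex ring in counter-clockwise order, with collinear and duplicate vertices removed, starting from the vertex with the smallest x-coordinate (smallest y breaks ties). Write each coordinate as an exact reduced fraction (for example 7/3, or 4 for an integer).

1. After x ≥ 8: [(8,52/3) (8,17/4) (14,5) (19,7) (20,9) (20,20)]
2. After x ≤ 11: [(11,18) (8,52/3) (8,17/4) (11,37/8)]
3. After y ≥ 14: [(11,14) (11,18) (8,52/3) (8,14)]
4. After y ≤ 19: [(11,14) (11,18) (8,52/3) (8,14)]
5. Canonical ring: [(8,14) (11,14) (11,18) (8,52/3)]

Clipped polygon: [(8,14) (11,14) (11,18) (8,52/3)]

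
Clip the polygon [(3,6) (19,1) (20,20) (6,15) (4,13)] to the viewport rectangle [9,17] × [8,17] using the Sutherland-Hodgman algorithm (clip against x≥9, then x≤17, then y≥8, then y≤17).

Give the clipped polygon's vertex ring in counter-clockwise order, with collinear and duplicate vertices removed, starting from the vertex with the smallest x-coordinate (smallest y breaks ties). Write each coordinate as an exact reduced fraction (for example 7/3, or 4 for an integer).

Clipped polygon: [(9,8) (17,8) (17,17) (58/5,17) (9,225/14)]

1. After x ≥ 9: [(9,33/8) (19,1) (20,20) (9,225/14)]
2. After x ≤ 17: [(9,33/8) (17,13/8) (17,265/14) (9,225/14)]
3. After y ≥ 8: [(9,8) (17,8) (17,265/14) (9,225/14)]
4. After y ≤ 17: [(9,8) (17,8) (17,17) (58/5,17) (9,225/14)]
5. Canonical ring: [(9,8) (17,8) (17,17) (58/5,17) (9,225/14)]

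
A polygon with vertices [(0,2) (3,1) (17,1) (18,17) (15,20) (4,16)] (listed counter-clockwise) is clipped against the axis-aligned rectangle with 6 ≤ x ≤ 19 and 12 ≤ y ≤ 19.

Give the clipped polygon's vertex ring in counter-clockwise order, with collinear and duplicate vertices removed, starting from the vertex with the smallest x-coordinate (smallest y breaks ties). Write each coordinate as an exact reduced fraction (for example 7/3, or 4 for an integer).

Clipped polygon: [(6,12) (283/16,12) (18,17) (16,19) (49/4,19) (6,184/11)]

1. After x ≥ 6: [(6,1) (17,1) (18,17) (15,20) (6,184/11)]
2. After x ≤ 19: [(6,1) (17,1) (18,17) (15,20) (6,184/11)]
3. After y ≥ 12: [(6,12) (283/16,12) (18,17) (15,20) (6,184/11)]
4. After y ≤ 19: [(6,12) (283/16,12) (18,17) (16,19) (49/4,19) (6,184/11)]
5. Canonical ring: [(6,12) (283/16,12) (18,17) (16,19) (49/4,19) (6,184/11)]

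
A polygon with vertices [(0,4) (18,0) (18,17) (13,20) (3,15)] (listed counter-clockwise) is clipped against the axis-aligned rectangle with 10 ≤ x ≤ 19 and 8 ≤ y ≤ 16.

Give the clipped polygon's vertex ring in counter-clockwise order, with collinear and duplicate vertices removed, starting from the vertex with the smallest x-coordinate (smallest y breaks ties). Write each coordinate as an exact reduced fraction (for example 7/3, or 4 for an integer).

Clipped polygon: [(10,8) (18,8) (18,16) (10,16)]

1. After x ≥ 10: [(10,16/9) (18,0) (18,17) (13,20) (10,37/2)]
2. After x ≤ 19: [(10,16/9) (18,0) (18,17) (13,20) (10,37/2)]
3. After y ≥ 8: [(10,8) (18,8) (18,17) (13,20) (10,37/2)]
4. After y ≤ 16: [(10,16) (10,8) (18,8) (18,16)]
5. Canonical ring: [(10,8) (18,8) (18,16) (10,16)]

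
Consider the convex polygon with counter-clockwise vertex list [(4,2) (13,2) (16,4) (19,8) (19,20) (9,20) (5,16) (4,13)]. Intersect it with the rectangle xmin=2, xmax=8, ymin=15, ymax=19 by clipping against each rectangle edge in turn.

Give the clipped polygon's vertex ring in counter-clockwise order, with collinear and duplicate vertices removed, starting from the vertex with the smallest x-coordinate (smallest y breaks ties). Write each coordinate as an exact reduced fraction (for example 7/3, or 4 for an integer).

Clipped polygon: [(14/3,15) (8,15) (8,19) (5,16)]

1. After x ≥ 2: [(4,2) (13,2) (16,4) (19,8) (19,20) (9,20) (5,16) (4,13)]
2. After x ≤ 8: [(4,2) (8,2) (8,19) (5,16) (4,13)]
3. After y ≥ 15: [(8,15) (8,19) (5,16) (14/3,15)]
4. After y ≤ 19: [(8,15) (8,19) (5,16) (14/3,15)]
5. Canonical ring: [(14/3,15) (8,15) (8,19) (5,16)]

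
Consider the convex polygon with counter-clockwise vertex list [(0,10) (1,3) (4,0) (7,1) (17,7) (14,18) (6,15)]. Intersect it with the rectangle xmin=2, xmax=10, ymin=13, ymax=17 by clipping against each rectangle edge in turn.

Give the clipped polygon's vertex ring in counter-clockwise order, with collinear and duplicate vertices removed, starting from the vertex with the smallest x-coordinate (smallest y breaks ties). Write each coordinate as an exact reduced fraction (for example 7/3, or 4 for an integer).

Clipped polygon: [(18/5,13) (10,13) (10,33/2) (6,15)]

1. After x ≥ 2: [(2,35/3) (2,2) (4,0) (7,1) (17,7) (14,18) (6,15)]
2. After x ≤ 10: [(2,35/3) (2,2) (4,0) (7,1) (10,14/5) (10,33/2) (6,15)]
3. After y ≥ 13: [(18/5,13) (10,13) (10,33/2) (6,15)]
4. After y ≤ 17: [(18/5,13) (10,13) (10,33/2) (6,15)]
5. Canonical ring: [(18/5,13) (10,13) (10,33/2) (6,15)]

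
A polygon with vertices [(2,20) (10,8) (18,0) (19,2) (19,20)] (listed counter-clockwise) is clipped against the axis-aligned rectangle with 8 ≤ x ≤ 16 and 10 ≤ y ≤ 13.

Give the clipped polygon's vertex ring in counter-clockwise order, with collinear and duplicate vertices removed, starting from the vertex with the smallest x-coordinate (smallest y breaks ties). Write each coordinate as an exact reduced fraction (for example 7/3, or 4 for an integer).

1. After x ≥ 8: [(8,20) (8,11) (10,8) (18,0) (19,2) (19,20)]
2. After x ≤ 16: [(16,20) (8,20) (8,11) (10,8) (16,2)]
3. After y ≥ 10: [(16,10) (16,20) (8,20) (8,11) (26/3,10)]
4. After y ≤ 13: [(16,10) (16,13) (8,13) (8,11) (26/3,10)]
5. Canonical ring: [(8,11) (26/3,10) (16,10) (16,13) (8,13)]

Clipped polygon: [(8,11) (26/3,10) (16,10) (16,13) (8,13)]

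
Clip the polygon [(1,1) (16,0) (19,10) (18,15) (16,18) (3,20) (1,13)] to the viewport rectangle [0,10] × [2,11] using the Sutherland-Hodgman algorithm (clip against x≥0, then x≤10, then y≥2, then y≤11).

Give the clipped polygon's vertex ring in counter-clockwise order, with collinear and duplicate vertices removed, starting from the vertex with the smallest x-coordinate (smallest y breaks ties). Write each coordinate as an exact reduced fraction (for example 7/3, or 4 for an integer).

1. After x ≥ 0: [(1,1) (16,0) (19,10) (18,15) (16,18) (3,20) (1,13)]
2. After x ≤ 10: [(1,1) (10,2/5) (10,246/13) (3,20) (1,13)]
3. After y ≥ 2: [(1,2) (10,2) (10,246/13) (3,20) (1,13)]
4. After y ≤ 11: [(1,11) (1,2) (10,2) (10,11)]
5. Canonical ring: [(1,2) (10,2) (10,11) (1,11)]

Clipped polygon: [(1,2) (10,2) (10,11) (1,11)]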